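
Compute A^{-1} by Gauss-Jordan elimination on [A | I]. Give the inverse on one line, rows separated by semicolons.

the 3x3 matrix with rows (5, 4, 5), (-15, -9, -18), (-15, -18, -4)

inverse = [-96/25 -74/75 -9/25; 14/5 11/15 1/5; 9/5 2/5 1/5]

Gauss-Jordan on [A | I]:
R1 <- (1/5)*R1:  [   1  4/5    1  |  1/5    0    0 ]
R2 <- R2 - (-15)*R1:  [  0   3  -3  |   3   1   0 ]
R3 <- R3 - (-15)*R1:  [  0  -6  11  |   3   0   1 ]
R2 <- (1/3)*R2:  [   0    1   -1  |    1  1/3    0 ]
R1 <- R1 - (4/5)*R2:  [     1      0    9/5  |   -3/5  -4/15      0 ]
R3 <- R3 - (-6)*R2:  [ 0  0  5  |  9  2  1 ]
R3 <- (1/5)*R3:  [   0    0    1  |  9/5  2/5  1/5 ]
R1 <- R1 - (9/5)*R3:  [      1       0       0  |  -96/25  -74/75   -9/25 ]
R2 <- R2 - (-1)*R3:  [     0      1      0  |   14/5  11/15    1/5 ]
Right block of [I | A^{-1}] is the inverse:
[ -96/25  -74/75  -9/25 ]
[   14/5   11/15    1/5 ]
[    9/5     2/5    1/5 ]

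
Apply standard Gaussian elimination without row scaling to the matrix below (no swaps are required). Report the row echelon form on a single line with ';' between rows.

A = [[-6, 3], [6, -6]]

Forward elimination:
R2 <- R2 - (-1)*R1:  [  0  -3 ]
Row echelon form:
[ -6   3 ]
[  0  -3 ]

REF = [-6 3; 0 -3]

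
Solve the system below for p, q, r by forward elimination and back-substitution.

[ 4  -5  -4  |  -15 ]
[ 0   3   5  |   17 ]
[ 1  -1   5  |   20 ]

(-1, -1, 4)

Forward elimination on [A|b]:
R3 <- R3 - (1/4)*R1:  [    0   1/4     6  95/4 ]
R3 <- R3 - (1/12)*R2:  [     0      0  67/12   67/3 ]
Row echelon form:
[ 4  -5     -4  |   -15 ]
[ 0   3      5  |    17 ]
[ 0   0  67/12  |  67/3 ]
Back-substitution:
r = (67/3) / (67/12) = 4
q = (17 - (5)*(4)) / 3 = -1
p = (-15 - (-5)*(-1) - (-4)*(4)) / 4 = -1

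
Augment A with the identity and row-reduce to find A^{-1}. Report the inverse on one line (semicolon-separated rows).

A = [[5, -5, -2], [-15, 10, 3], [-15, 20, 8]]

inverse = [4/5 0 1/5; 3 2/5 3/5; -6 -1 -1]

Gauss-Jordan on [A | I]:
R1 <- (1/5)*R1:  [    1    -1  -2/5  |   1/5     0     0 ]
R2 <- R2 - (-15)*R1:  [  0  -5  -3  |   3   1   0 ]
R3 <- R3 - (-15)*R1:  [ 0  5  2  |  3  0  1 ]
R2 <- (1/-5)*R2:  [    0     1   3/5  |  -3/5  -1/5     0 ]
R1 <- R1 - (-1)*R2:  [    1     0   1/5  |  -2/5  -1/5     0 ]
R3 <- R3 - (5)*R2:  [  0   0  -1  |   6   1   1 ]
R3 <- (1/-1)*R3:  [  0   0   1  |  -6  -1  -1 ]
R1 <- R1 - (1/5)*R3:  [   1    0    0  |  4/5    0  1/5 ]
R2 <- R2 - (3/5)*R3:  [   0    1    0  |    3  2/5  3/5 ]
Right block of [I | A^{-1}] is the inverse:
[ 4/5    0  1/5 ]
[   3  2/5  3/5 ]
[  -6   -1   -1 ]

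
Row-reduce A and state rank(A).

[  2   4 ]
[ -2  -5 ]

rank(A) = 2

Row reduction:
R2 <- R2 - (-1)*R1:  [  0  -1 ]
Row echelon form:
[ 2   4 ]
[ 0  -1 ]
Nonzero rows / pivot columns: 2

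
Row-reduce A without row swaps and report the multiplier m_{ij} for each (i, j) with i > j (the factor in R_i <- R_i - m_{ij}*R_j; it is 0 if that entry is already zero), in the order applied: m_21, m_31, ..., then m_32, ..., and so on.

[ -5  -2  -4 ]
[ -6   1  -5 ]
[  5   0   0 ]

Forward elimination:
R2 <- R2 - (6/5)*R1:  [    0  17/5  -1/5 ]
R3 <- R3 - (-1)*R1:  [  0  -2  -4 ]
R3 <- R3 - (-10/17)*R2:  [      0       0  -70/17 ]
Multipliers (in order of application): m_{21} = 6/5, m_{31} = -1, m_{32} = -10/17

multipliers: 6/5, -1, -10/17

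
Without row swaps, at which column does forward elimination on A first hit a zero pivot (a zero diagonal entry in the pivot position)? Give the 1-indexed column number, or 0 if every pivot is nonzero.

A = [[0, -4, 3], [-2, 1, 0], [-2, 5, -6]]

Naive forward elimination:
Pivot entry (1,1) is zero but row 2 has -2 in column 1 -> naive elimination stops; a row interchange (e.g. R1 <-> R2) would be required here.

first zero-pivot column = 1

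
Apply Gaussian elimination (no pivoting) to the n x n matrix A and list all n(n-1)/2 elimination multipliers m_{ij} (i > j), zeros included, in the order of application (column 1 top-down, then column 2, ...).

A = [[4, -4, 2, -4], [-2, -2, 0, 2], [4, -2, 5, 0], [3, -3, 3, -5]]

Forward elimination:
R2 <- R2 - (-1/2)*R1:  [  0  -4   1   0 ]
R3 <- R3 - (1)*R1:  [ 0  2  3  4 ]
R4 <- R4 - (3/4)*R1:  [   0    0  3/2   -2 ]
R3 <- R3 - (-1/2)*R2:  [   0    0  7/2    4 ]
R4: entry in column 2 is already 0 -> m_{42} = 0 (no row operation needed)
R4 <- R4 - (3/7)*R3:  [     0      0      0  -26/7 ]
Multipliers (in order of application): m_{21} = -1/2, m_{31} = 1, m_{41} = 3/4, m_{32} = -1/2, m_{42} = 0, m_{43} = 3/7

multipliers: -1/2, 1, 3/4, -1/2, 0, 3/7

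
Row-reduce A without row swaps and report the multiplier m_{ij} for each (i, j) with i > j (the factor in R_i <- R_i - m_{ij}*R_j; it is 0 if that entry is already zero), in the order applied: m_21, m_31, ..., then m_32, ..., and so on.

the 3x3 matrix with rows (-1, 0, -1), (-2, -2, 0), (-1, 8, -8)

Forward elimination:
R2 <- R2 - (2)*R1:  [  0  -2   2 ]
R3 <- R3 - (1)*R1:  [  0   8  -7 ]
R3 <- R3 - (-4)*R2:  [ 0  0  1 ]
Multipliers (in order of application): m_{21} = 2, m_{31} = 1, m_{32} = -4

multipliers: 2, 1, -4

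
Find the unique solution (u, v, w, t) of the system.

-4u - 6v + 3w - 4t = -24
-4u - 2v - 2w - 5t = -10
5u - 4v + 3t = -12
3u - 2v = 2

Forward elimination on [A|b]:
R2 <- R2 - (1)*R1:  [  0   4  -5  -1  14 ]
R3 <- R3 - (-5/4)*R1:  [     0  -23/2   15/4     -2    -42 ]
R4 <- R4 - (-3/4)*R1:  [     0  -13/2    9/4     -3    -16 ]
R3 <- R3 - (-23/8)*R2:  [     0      0  -85/8  -39/8   -7/4 ]
R4 <- R4 - (-13/8)*R2:  [     0      0  -47/8  -37/8   27/4 ]
R4 <- R4 - (47/85)*R3:  [       0        0        0  -164/85   656/85 ]
Row echelon form:
[ -4  -6      3       -4  |     -24 ]
[  0   4     -5       -1  |      14 ]
[  0   0  -85/8    -39/8  |    -7/4 ]
[  0   0      0  -164/85  |  656/85 ]
Back-substitution:
t = (656/85) / (-164/85) = -4
w = (-7/4 - (-39/8)*(-4)) / (-85/8) = 2
v = (14 - (-5)*(2) - (-1)*(-4)) / 4 = 5
u = (-24 - (-6)*(5) - (3)*(2) - (-4)*(-4)) / -4 = 4

(4, 5, 2, -4)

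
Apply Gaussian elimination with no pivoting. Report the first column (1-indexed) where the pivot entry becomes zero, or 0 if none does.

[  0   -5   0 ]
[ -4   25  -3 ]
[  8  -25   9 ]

Naive forward elimination:
Pivot entry (1,1) is zero but row 2 has -4 in column 1 -> naive elimination stops; a row interchange (e.g. R1 <-> R2) would be required here.

first zero-pivot column = 1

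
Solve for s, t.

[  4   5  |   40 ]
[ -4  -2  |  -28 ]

(5, 4)

Forward elimination on [A|b]:
R2 <- R2 - (-1)*R1:  [  0   3  12 ]
Row echelon form:
[ 4  5  |  40 ]
[ 0  3  |  12 ]
Back-substitution:
t = (12) / 3 = 4
s = (40 - (5)*(4)) / 4 = 5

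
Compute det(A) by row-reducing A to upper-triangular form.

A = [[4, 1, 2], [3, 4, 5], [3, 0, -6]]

Forward elimination:
R2 <- R2 - (3/4)*R1:  [    0  13/4   7/2 ]
R3 <- R3 - (3/4)*R1:  [     0   -3/4  -15/2 ]
R3 <- R3 - (-3/13)*R2:  [      0       0  -87/13 ]
Upper-triangular form:
[ 4     1       2 ]
[ 0  13/4     7/2 ]
[ 0     0  -87/13 ]
det(A) = (-1)^0 * (4) * (13/4) * (-87/13) = -87  (0 row swaps -> sign +1)

det(A) = -87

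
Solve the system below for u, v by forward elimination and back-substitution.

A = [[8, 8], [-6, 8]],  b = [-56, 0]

(-4, -3)

Forward elimination on [A|b]:
R2 <- R2 - (-3/4)*R1:  [   0   14  -42 ]
Row echelon form:
[ 8   8  |  -56 ]
[ 0  14  |  -42 ]
Back-substitution:
v = (-42) / 14 = -3
u = (-56 - (8)*(-3)) / 8 = -4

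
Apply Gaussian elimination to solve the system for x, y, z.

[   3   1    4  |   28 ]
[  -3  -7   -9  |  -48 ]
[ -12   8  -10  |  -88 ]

(4, 0, 4)

Forward elimination on [A|b]:
R2 <- R2 - (-1)*R1:  [   0   -6   -5  -20 ]
R3 <- R3 - (-4)*R1:  [  0  12   6  24 ]
R3 <- R3 - (-2)*R2:  [   0    0   -4  -16 ]
Row echelon form:
[ 3   1   4  |   28 ]
[ 0  -6  -5  |  -20 ]
[ 0   0  -4  |  -16 ]
Back-substitution:
z = (-16) / -4 = 4
y = (-20 - (-5)*(4)) / -6 = 0
x = (28 - (1)*(0) - (4)*(4)) / 3 = 4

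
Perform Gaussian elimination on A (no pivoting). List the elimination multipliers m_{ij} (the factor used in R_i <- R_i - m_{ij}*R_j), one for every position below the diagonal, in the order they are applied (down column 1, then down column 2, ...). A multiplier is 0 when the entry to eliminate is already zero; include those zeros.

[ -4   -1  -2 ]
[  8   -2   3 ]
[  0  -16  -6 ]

multipliers: -2, 0, 4

Forward elimination:
R2 <- R2 - (-2)*R1:  [  0  -4  -1 ]
R3: entry in column 1 is already 0 -> m_{31} = 0 (no row operation needed)
R3 <- R3 - (4)*R2:  [  0   0  -2 ]
Multipliers (in order of application): m_{21} = -2, m_{31} = 0, m_{32} = 4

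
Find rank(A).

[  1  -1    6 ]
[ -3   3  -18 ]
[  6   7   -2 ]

rank(A) = 2

Row reduction:
R2 <- R2 - (-3)*R1:  [ 0  0  0 ]
R3 <- R3 - (6)*R1:  [   0   13  -38 ]
R2 <-> R3   (pivot in column 2 was zero)
[ 1  -1    6 ]
[ 0  13  -38 ]
[ 0   0    0 ]
Row echelon form:
[ 1  -1    6 ]
[ 0  13  -38 ]
[ 0   0    0 ]
Nonzero rows / pivot columns: 2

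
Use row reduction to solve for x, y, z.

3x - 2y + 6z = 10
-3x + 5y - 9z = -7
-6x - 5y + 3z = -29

(4, 1, 0)

Forward elimination on [A|b]:
R2 <- R2 - (-1)*R1:  [  0   3  -3   3 ]
R3 <- R3 - (-2)*R1:  [  0  -9  15  -9 ]
R3 <- R3 - (-3)*R2:  [ 0  0  6  0 ]
Row echelon form:
[ 3  -2   6  |  10 ]
[ 0   3  -3  |   3 ]
[ 0   0   6  |   0 ]
Back-substitution:
z = (0) / 6 = 0
y = (3 - (-3)*(0)) / 3 = 1
x = (10 - (-2)*(1) - (6)*(0)) / 3 = 4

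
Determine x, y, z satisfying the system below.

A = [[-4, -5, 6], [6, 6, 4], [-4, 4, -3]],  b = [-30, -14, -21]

(5, -4, -5)

Forward elimination on [A|b]:
R2 <- R2 - (-3/2)*R1:  [    0  -3/2    13   -59 ]
R3 <- R3 - (1)*R1:  [  0   9  -9   9 ]
R3 <- R3 - (-6)*R2:  [    0     0    69  -345 ]
Row echelon form:
[ -4    -5   6  |   -30 ]
[  0  -3/2  13  |   -59 ]
[  0     0  69  |  -345 ]
Back-substitution:
z = (-345) / 69 = -5
y = (-59 - (13)*(-5)) / (-3/2) = -4
x = (-30 - (-5)*(-4) - (6)*(-5)) / -4 = 5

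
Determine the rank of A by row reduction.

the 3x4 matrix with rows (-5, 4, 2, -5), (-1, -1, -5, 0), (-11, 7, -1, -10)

rank(A) = 2

Row reduction:
R2 <- R2 - (1/5)*R1:  [     0   -9/5  -27/5      1 ]
R3 <- R3 - (11/5)*R1:  [     0   -9/5  -27/5      1 ]
R3 <- R3 - (1)*R2:  [ 0  0  0  0 ]
Row echelon form:
[ -5     4      2  -5 ]
[  0  -9/5  -27/5   1 ]
[  0     0      0   0 ]
Nonzero rows / pivot columns: 2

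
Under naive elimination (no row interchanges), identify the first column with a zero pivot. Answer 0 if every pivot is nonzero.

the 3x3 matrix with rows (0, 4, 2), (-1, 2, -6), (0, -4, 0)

Naive forward elimination:
Pivot entry (1,1) is zero but row 2 has -1 in column 1 -> naive elimination stops; a row interchange (e.g. R1 <-> R2) would be required here.

first zero-pivot column = 1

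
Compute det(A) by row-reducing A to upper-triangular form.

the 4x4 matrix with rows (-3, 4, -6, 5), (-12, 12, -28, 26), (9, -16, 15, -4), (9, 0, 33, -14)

Forward elimination:
R2 <- R2 - (4)*R1:  [  0  -4  -4   6 ]
R3 <- R3 - (-3)*R1:  [  0  -4  -3  11 ]
R4 <- R4 - (-3)*R1:  [  0  12  15   1 ]
R3 <- R3 - (1)*R2:  [ 0  0  1  5 ]
R4 <- R4 - (-3)*R2:  [  0   0   3  19 ]
R4 <- R4 - (3)*R3:  [ 0  0  0  4 ]
Upper-triangular form:
[ -3   4  -6  5 ]
[  0  -4  -4  6 ]
[  0   0   1  5 ]
[  0   0   0  4 ]
det(A) = (-1)^0 * (-3) * (-4) * (1) * (4) = 48  (0 row swaps -> sign +1)

det(A) = 48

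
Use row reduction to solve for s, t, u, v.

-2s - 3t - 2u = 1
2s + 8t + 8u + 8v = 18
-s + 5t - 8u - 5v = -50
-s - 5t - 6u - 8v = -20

Forward elimination on [A|b]:
R2 <- R2 - (-1)*R1:  [  0   5   6   8  19 ]
R3 <- R3 - (1/2)*R1:  [      0    13/2      -7      -5  -101/2 ]
R4 <- R4 - (1/2)*R1:  [     0   -7/2     -5     -8  -41/2 ]
R3 <- R3 - (13/10)*R2:  [      0       0   -74/5   -77/5  -376/5 ]
R4 <- R4 - (-7/10)*R2:  [     0      0   -4/5  -12/5  -36/5 ]
R4 <- R4 - (2/37)*R3:  [       0        0        0   -58/37  -116/37 ]
Row echelon form:
[ -2  -3     -2       0  |        1 ]
[  0   5      6       8  |       19 ]
[  0   0  -74/5   -77/5  |   -376/5 ]
[  0   0      0  -58/37  |  -116/37 ]
Back-substitution:
v = (-116/37) / (-58/37) = 2
u = (-376/5 - (-77/5)*(2)) / (-74/5) = 3
t = (19 - (6)*(3) - (8)*(2)) / 5 = -3
s = (1 - (-3)*(-3) - (-2)*(3)) / -2 = 1

(1, -3, 3, 2)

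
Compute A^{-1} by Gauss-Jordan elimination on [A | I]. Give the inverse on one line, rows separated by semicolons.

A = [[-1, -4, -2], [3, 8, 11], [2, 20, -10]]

inverse = [-75 -20 -7; 13 7/2 5/4; 11 3 1]

Gauss-Jordan on [A | I]:
R1 <- (1/-1)*R1:  [  1   4   2  |  -1   0   0 ]
R2 <- R2 - (3)*R1:  [  0  -4   5  |   3   1   0 ]
R3 <- R3 - (2)*R1:  [   0   12  -14  |    2    0    1 ]
R2 <- (1/-4)*R2:  [    0     1  -5/4  |  -3/4  -1/4     0 ]
R1 <- R1 - (4)*R2:  [ 1  0  7  |  2  1  0 ]
R3 <- R3 - (12)*R2:  [  0   0   1  |  11   3   1 ]
R1 <- R1 - (7)*R3:  [   1    0    0  |  -75  -20   -7 ]
R2 <- R2 - (-5/4)*R3:  [   0    1    0  |   13  7/2  5/4 ]
Right block of [I | A^{-1}] is the inverse:
[ -75  -20   -7 ]
[  13  7/2  5/4 ]
[  11    3    1 ]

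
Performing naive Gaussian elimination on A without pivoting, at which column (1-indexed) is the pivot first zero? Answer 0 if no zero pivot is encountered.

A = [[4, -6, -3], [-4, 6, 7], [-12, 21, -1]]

first zero-pivot column = 2

Naive forward elimination:
R2 <- R2 - (-1)*R1:  [ 0  0  4 ]
R3 <- R3 - (-3)*R1:  [   0    3  -10 ]
Matrix at this point:
[ 4  -6   -3 ]
[ 0   0    4 ]
[ 0   3  -10 ]
Pivot entry (2,2) is zero but row 3 has 3 in column 2 -> naive elimination stops; a row interchange (e.g. R2 <-> R3) would be required here.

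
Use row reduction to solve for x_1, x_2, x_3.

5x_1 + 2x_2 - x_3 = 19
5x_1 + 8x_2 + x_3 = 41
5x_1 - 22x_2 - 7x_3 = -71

(2, 4, -1)

Forward elimination on [A|b]:
R2 <- R2 - (1)*R1:  [  0   6   2  22 ]
R3 <- R3 - (1)*R1:  [   0  -24   -6  -90 ]
R3 <- R3 - (-4)*R2:  [  0   0   2  -2 ]
Row echelon form:
[ 5  2  -1  |  19 ]
[ 0  6   2  |  22 ]
[ 0  0   2  |  -2 ]
Back-substitution:
x_3 = (-2) / 2 = -1
x_2 = (22 - (2)*(-1)) / 6 = 4
x_1 = (19 - (2)*(4) - (-1)*(-1)) / 5 = 2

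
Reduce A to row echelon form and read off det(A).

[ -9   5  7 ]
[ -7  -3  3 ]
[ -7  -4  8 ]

det(A) = 332

Forward elimination:
R2 <- R2 - (7/9)*R1:  [     0  -62/9  -22/9 ]
R3 <- R3 - (7/9)*R1:  [     0  -71/9   23/9 ]
R3 <- R3 - (71/62)*R2:  [      0       0  166/31 ]
Upper-triangular form:
[ -9      5       7 ]
[  0  -62/9   -22/9 ]
[  0      0  166/31 ]
det(A) = (-1)^0 * (-9) * (-62/9) * (166/31) = 332  (0 row swaps -> sign +1)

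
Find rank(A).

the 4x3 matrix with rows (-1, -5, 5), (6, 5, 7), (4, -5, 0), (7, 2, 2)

Row reduction:
R2 <- R2 - (-6)*R1:  [   0  -25   37 ]
R3 <- R3 - (-4)*R1:  [   0  -25   20 ]
R4 <- R4 - (-7)*R1:  [   0  -33   37 ]
R3 <- R3 - (1)*R2:  [   0    0  -17 ]
R4 <- R4 - (33/25)*R2:  [       0        0  -296/25 ]
R4 <- R4 - (296/425)*R3:  [ 0  0  0 ]
Row echelon form:
[ -1   -5    5 ]
[  0  -25   37 ]
[  0    0  -17 ]
[  0    0    0 ]
Nonzero rows / pivot columns: 3

rank(A) = 3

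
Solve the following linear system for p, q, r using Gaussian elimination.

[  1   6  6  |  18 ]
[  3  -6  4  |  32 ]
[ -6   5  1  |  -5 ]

Forward elimination on [A|b]:
R2 <- R2 - (3)*R1:  [   0  -24  -14  -22 ]
R3 <- R3 - (-6)*R1:  [   0   41   37  103 ]
R3 <- R3 - (-41/24)*R2:  [      0       0  157/12  785/12 ]
Row echelon form:
[ 1    6       6  |      18 ]
[ 0  -24     -14  |     -22 ]
[ 0    0  157/12  |  785/12 ]
Back-substitution:
r = (785/12) / (157/12) = 5
q = (-22 - (-14)*(5)) / -24 = -2
p = (18 - (6)*(-2) - (6)*(5)) / 1 = 0

(0, -2, 5)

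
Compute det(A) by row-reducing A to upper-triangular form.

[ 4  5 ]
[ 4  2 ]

det(A) = -12

Forward elimination:
R2 <- R2 - (1)*R1:  [  0  -3 ]
Upper-triangular form:
[ 4   5 ]
[ 0  -3 ]
det(A) = (-1)^0 * (4) * (-3) = -12  (0 row swaps -> sign +1)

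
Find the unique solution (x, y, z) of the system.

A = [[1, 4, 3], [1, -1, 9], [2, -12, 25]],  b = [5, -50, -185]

(0, 5, -5)

Forward elimination on [A|b]:
R2 <- R2 - (1)*R1:  [   0   -5    6  -55 ]
R3 <- R3 - (2)*R1:  [    0   -20    19  -195 ]
R3 <- R3 - (4)*R2:  [  0   0  -5  25 ]
Row echelon form:
[ 1   4   3  |    5 ]
[ 0  -5   6  |  -55 ]
[ 0   0  -5  |   25 ]
Back-substitution:
z = (25) / -5 = -5
y = (-55 - (6)*(-5)) / -5 = 5
x = (5 - (4)*(5) - (3)*(-5)) / 1 = 0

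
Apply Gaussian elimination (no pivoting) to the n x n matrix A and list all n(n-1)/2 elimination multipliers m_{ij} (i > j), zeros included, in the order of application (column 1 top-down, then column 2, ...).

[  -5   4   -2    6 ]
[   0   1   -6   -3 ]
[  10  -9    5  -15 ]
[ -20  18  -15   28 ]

Forward elimination:
R2: entry in column 1 is already 0 -> m_{21} = 0 (no row operation needed)
R3 <- R3 - (-2)*R1:  [  0  -1   1  -3 ]
R4 <- R4 - (4)*R1:  [  0   2  -7   4 ]
R3 <- R3 - (-1)*R2:  [  0   0  -5  -6 ]
R4 <- R4 - (2)*R2:  [  0   0   5  10 ]
R4 <- R4 - (-1)*R3:  [ 0  0  0  4 ]
Multipliers (in order of application): m_{21} = 0, m_{31} = -2, m_{41} = 4, m_{32} = -1, m_{42} = 2, m_{43} = -1

multipliers: 0, -2, 4, -1, 2, -1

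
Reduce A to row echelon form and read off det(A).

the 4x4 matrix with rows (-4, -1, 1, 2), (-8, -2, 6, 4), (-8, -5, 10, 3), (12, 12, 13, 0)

det(A) = -144

Forward elimination:
R2 <- R2 - (2)*R1:  [ 0  0  4  0 ]
R3 <- R3 - (2)*R1:  [  0  -3   8  -1 ]
R4 <- R4 - (-3)*R1:  [  0   9  16   6 ]
R2 <-> R3   (pivot in column 2 was zero)
[ -4  -1   1   2 ]
[  0  -3   8  -1 ]
[  0   0   4   0 ]
[  0   9  16   6 ]
R4 <- R4 - (-3)*R2:  [  0   0  40   3 ]
R4 <- R4 - (10)*R3:  [ 0  0  0  3 ]
Upper-triangular form:
[ -4  -1  1   2 ]
[  0  -3  8  -1 ]
[  0   0  4   0 ]
[  0   0  0   3 ]
det(A) = (-1)^1 * (-4) * (-3) * (4) * (3) = -144  (1 row swap -> sign -1)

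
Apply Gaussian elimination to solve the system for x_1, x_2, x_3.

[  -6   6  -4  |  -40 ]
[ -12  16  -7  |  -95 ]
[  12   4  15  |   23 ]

(2, -4, 1)

Forward elimination on [A|b]:
R2 <- R2 - (2)*R1:  [   0    4    1  -15 ]
R3 <- R3 - (-2)*R1:  [   0   16    7  -57 ]
R3 <- R3 - (4)*R2:  [ 0  0  3  3 ]
Row echelon form:
[ -6  6  -4  |  -40 ]
[  0  4   1  |  -15 ]
[  0  0   3  |    3 ]
Back-substitution:
x_3 = (3) / 3 = 1
x_2 = (-15 - (1)*(1)) / 4 = -4
x_1 = (-40 - (6)*(-4) - (-4)*(1)) / -6 = 2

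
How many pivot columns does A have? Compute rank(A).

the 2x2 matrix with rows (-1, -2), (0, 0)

Row reduction:
Row echelon form:
[ -1  -2 ]
[  0   0 ]
Nonzero rows / pivot columns: 1

rank(A) = 1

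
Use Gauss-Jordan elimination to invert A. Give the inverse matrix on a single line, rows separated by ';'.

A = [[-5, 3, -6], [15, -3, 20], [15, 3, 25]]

inverse = [3/2 31/30 -7/15; 5/6 7/18 -1/9; -1 -2/3 1/3]

Gauss-Jordan on [A | I]:
R1 <- (1/-5)*R1:  [    1  -3/5   6/5  |  -1/5     0     0 ]
R2 <- R2 - (15)*R1:  [ 0  6  2  |  3  1  0 ]
R3 <- R3 - (15)*R1:  [  0  12   7  |   3   0   1 ]
R2 <- (1/6)*R2:  [   0    1  1/3  |  1/2  1/6    0 ]
R1 <- R1 - (-3/5)*R2:  [    1     0   7/5  |  1/10  1/10     0 ]
R3 <- R3 - (12)*R2:  [  0   0   3  |  -3  -2   1 ]
R3 <- (1/3)*R3:  [    0     0     1  |    -1  -2/3   1/3 ]
R1 <- R1 - (7/5)*R3:  [     1      0      0  |    3/2  31/30  -7/15 ]
R2 <- R2 - (1/3)*R3:  [    0     1     0  |   5/6  7/18  -1/9 ]
Right block of [I | A^{-1}] is the inverse:
[ 3/2  31/30  -7/15 ]
[ 5/6   7/18   -1/9 ]
[  -1   -2/3    1/3 ]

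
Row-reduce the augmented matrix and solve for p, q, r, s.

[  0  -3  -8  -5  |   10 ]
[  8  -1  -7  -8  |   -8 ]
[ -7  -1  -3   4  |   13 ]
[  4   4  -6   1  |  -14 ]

(-3, 0, 0, -2)

Forward elimination on [A|b]:
R1 <-> R2   (pivot in column 1 was zero)
[  8  -1  -7  -8   -8 ]
[  0  -3  -8  -5   10 ]
[ -7  -1  -3   4   13 ]
[  4   4  -6   1  -14 ]
R3 <- R3 - (-7/8)*R1:  [     0  -15/8  -73/8     -3      6 ]
R4 <- R4 - (1/2)*R1:  [    0   9/2  -5/2     5   -10 ]
R3 <- R3 - (5/8)*R2:  [     0      0  -33/8    1/8   -1/4 ]
R4 <- R4 - (-3/2)*R2:  [     0      0  -29/2   -5/2      5 ]
R4 <- R4 - (116/33)*R3:  [      0       0       0  -97/33  194/33 ]
Row echelon form:
[ 8  -1     -7      -8  |      -8 ]
[ 0  -3     -8      -5  |      10 ]
[ 0   0  -33/8     1/8  |    -1/4 ]
[ 0   0      0  -97/33  |  194/33 ]
Back-substitution:
s = (194/33) / (-97/33) = -2
r = (-1/4 - (1/8)*(-2)) / (-33/8) = 0
q = (10 - (-8)*(0) - (-5)*(-2)) / -3 = 0
p = (-8 - (-1)*(0) - (-7)*(0) - (-8)*(-2)) / 8 = -3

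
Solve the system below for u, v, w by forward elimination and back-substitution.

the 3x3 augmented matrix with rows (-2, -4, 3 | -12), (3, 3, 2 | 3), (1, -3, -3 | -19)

Forward elimination on [A|b]:
R2 <- R2 - (-3/2)*R1:  [    0    -3  13/2   -15 ]
R3 <- R3 - (-1/2)*R1:  [    0    -5  -3/2   -25 ]
R3 <- R3 - (5/3)*R2:  [     0      0  -37/3      0 ]
Row echelon form:
[ -2  -4      3  |  -12 ]
[  0  -3   13/2  |  -15 ]
[  0   0  -37/3  |    0 ]
Back-substitution:
w = (0) / (-37/3) = 0
v = (-15 - (13/2)*(0)) / -3 = 5
u = (-12 - (-4)*(5) - (3)*(0)) / -2 = -4

(-4, 5, 0)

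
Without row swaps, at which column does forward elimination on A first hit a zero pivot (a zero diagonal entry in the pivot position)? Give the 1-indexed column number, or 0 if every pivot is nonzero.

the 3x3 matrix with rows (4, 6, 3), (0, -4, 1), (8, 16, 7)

first zero-pivot column = 0

Naive forward elimination:
R3 <- R3 - (2)*R1:  [ 0  4  1 ]
R3 <- R3 - (-1)*R2:  [ 0  0  2 ]
All pivots nonzero; naive elimination completes without hitting a zero pivot.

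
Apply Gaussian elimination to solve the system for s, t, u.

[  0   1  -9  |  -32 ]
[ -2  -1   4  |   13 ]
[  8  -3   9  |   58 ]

Forward elimination on [A|b]:
R1 <-> R2   (pivot in column 1 was zero)
[ -2  -1   4   13 ]
[  0   1  -9  -32 ]
[  8  -3   9   58 ]
R3 <- R3 - (-4)*R1:  [   0   -7   25  110 ]
R3 <- R3 - (-7)*R2:  [    0     0   -38  -114 ]
Row echelon form:
[ -2  -1    4  |    13 ]
[  0   1   -9  |   -32 ]
[  0   0  -38  |  -114 ]
Back-substitution:
u = (-114) / -38 = 3
t = (-32 - (-9)*(3)) / 1 = -5
s = (13 - (-1)*(-5) - (4)*(3)) / -2 = 2

(2, -5, 3)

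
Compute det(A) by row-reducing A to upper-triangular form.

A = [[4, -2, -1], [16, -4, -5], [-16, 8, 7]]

det(A) = 48

Forward elimination:
R2 <- R2 - (4)*R1:  [  0   4  -1 ]
R3 <- R3 - (-4)*R1:  [ 0  0  3 ]
Upper-triangular form:
[ 4  -2  -1 ]
[ 0   4  -1 ]
[ 0   0   3 ]
det(A) = (-1)^0 * (4) * (4) * (3) = 48  (0 row swaps -> sign +1)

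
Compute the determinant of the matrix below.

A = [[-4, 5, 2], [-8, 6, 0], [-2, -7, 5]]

det(A) = 216

Forward elimination:
R2 <- R2 - (2)*R1:  [  0  -4  -4 ]
R3 <- R3 - (1/2)*R1:  [     0  -19/2      4 ]
R3 <- R3 - (19/8)*R2:  [    0     0  27/2 ]
Upper-triangular form:
[ -4   5     2 ]
[  0  -4    -4 ]
[  0   0  27/2 ]
det(A) = (-1)^0 * (-4) * (-4) * (27/2) = 216  (0 row swaps -> sign +1)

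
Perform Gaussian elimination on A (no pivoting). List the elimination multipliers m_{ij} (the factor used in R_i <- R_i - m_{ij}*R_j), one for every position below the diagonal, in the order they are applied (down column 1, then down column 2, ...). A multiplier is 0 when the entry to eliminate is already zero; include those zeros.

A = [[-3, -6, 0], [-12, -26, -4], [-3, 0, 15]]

multipliers: 4, 1, -3

Forward elimination:
R2 <- R2 - (4)*R1:  [  0  -2  -4 ]
R3 <- R3 - (1)*R1:  [  0   6  15 ]
R3 <- R3 - (-3)*R2:  [ 0  0  3 ]
Multipliers (in order of application): m_{21} = 4, m_{31} = 1, m_{32} = -3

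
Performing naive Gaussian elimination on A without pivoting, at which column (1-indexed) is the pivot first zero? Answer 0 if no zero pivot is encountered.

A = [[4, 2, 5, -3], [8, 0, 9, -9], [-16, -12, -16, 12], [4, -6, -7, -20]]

first zero-pivot column = 0

Naive forward elimination:
R2 <- R2 - (2)*R1:  [  0  -4  -1  -3 ]
R3 <- R3 - (-4)*R1:  [  0  -4   4   0 ]
R4 <- R4 - (1)*R1:  [   0   -8  -12  -17 ]
R3 <- R3 - (1)*R2:  [ 0  0  5  3 ]
R4 <- R4 - (2)*R2:  [   0    0  -10  -11 ]
R4 <- R4 - (-2)*R3:  [  0   0   0  -5 ]
All pivots nonzero; naive elimination completes without hitting a zero pivot.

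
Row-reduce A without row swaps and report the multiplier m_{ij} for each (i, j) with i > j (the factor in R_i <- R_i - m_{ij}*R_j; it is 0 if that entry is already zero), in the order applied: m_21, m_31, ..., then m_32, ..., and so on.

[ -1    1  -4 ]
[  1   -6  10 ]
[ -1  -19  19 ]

Forward elimination:
R2 <- R2 - (-1)*R1:  [  0  -5   6 ]
R3 <- R3 - (1)*R1:  [   0  -20   23 ]
R3 <- R3 - (4)*R2:  [  0   0  -1 ]
Multipliers (in order of application): m_{21} = -1, m_{31} = 1, m_{32} = 4

multipliers: -1, 1, 4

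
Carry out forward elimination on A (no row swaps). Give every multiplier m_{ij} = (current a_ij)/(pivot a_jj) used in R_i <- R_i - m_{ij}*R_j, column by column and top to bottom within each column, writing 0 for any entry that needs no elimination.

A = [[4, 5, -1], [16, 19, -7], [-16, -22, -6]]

multipliers: 4, -4, 2

Forward elimination:
R2 <- R2 - (4)*R1:  [  0  -1  -3 ]
R3 <- R3 - (-4)*R1:  [   0   -2  -10 ]
R3 <- R3 - (2)*R2:  [  0   0  -4 ]
Multipliers (in order of application): m_{21} = 4, m_{31} = -4, m_{32} = 2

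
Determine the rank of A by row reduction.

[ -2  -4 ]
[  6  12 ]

rank(A) = 1

Row reduction:
R2 <- R2 - (-3)*R1:  [ 0  0 ]
Row echelon form:
[ -2  -4 ]
[  0   0 ]
Nonzero rows / pivot columns: 1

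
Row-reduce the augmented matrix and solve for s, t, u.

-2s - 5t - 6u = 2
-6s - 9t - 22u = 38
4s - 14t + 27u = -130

Forward elimination on [A|b]:
R2 <- R2 - (3)*R1:  [  0   6  -4  32 ]
R3 <- R3 - (-2)*R1:  [    0   -24    15  -126 ]
R3 <- R3 - (-4)*R2:  [  0   0  -1   2 ]
Row echelon form:
[ -2  -5  -6  |   2 ]
[  0   6  -4  |  32 ]
[  0   0  -1  |   2 ]
Back-substitution:
u = (2) / -1 = -2
t = (32 - (-4)*(-2)) / 6 = 4
s = (2 - (-5)*(4) - (-6)*(-2)) / -2 = -5

(-5, 4, -2)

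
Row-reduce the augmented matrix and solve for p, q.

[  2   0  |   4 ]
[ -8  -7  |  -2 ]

(2, -2)

Forward elimination on [A|b]:
R2 <- R2 - (-4)*R1:  [  0  -7  14 ]
Row echelon form:
[ 2   0  |   4 ]
[ 0  -7  |  14 ]
Back-substitution:
q = (14) / -7 = -2
p = (4) / 2 = 2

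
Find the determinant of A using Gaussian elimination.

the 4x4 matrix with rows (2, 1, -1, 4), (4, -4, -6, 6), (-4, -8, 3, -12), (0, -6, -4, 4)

Forward elimination:
R2 <- R2 - (2)*R1:  [  0  -6  -4  -2 ]
R3 <- R3 - (-2)*R1:  [  0  -6   1  -4 ]
R3 <- R3 - (1)*R2:  [  0   0   5  -2 ]
R4 <- R4 - (1)*R2:  [ 0  0  0  6 ]
Upper-triangular form:
[ 2   1  -1   4 ]
[ 0  -6  -4  -2 ]
[ 0   0   5  -2 ]
[ 0   0   0   6 ]
det(A) = (-1)^0 * (2) * (-6) * (5) * (6) = -360  (0 row swaps -> sign +1)

det(A) = -360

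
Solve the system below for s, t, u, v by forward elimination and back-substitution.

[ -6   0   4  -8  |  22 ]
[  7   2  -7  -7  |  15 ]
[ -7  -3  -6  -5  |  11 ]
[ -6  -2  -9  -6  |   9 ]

Forward elimination on [A|b]:
R2 <- R2 - (-7/6)*R1:  [     0      2   -7/3  -49/3  122/3 ]
R3 <- R3 - (7/6)*R1:  [     0     -3  -32/3   13/3  -44/3 ]
R4 <- R4 - (1)*R1:  [   0   -2  -13    2  -13 ]
R3 <- R3 - (-3/2)*R2:  [      0       0   -85/6  -121/6   139/3 ]
R4 <- R4 - (-1)*R2:  [     0      0  -46/3  -43/3   83/3 ]
R4 <- R4 - (92/85)*R3:  [        0         0         0    637/85  -1911/85 ]
Row echelon form:
[ -6  0      4      -8  |        22 ]
[  0  2   -7/3   -49/3  |     122/3 ]
[  0  0  -85/6  -121/6  |     139/3 ]
[  0  0      0  637/85  |  -1911/85 ]
Back-substitution:
v = (-1911/85) / (637/85) = -3
u = (139/3 - (-121/6)*(-3)) / (-85/6) = 1
t = (122/3 - (-7/3)*(1) - (-49/3)*(-3)) / 2 = -3
s = (22 - (4)*(1) - (-8)*(-3)) / -6 = 1

(1, -3, 1, -3)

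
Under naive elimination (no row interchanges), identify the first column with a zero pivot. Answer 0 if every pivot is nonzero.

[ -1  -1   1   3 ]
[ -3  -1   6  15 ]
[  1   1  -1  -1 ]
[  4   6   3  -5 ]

Naive forward elimination:
R2 <- R2 - (3)*R1:  [ 0  2  3  6 ]
R3 <- R3 - (-1)*R1:  [ 0  0  0  2 ]
R4 <- R4 - (-4)*R1:  [ 0  2  7  7 ]
R4 <- R4 - (1)*R2:  [ 0  0  4  1 ]
Matrix at this point:
[ -1  -1  1  3 ]
[  0   2  3  6 ]
[  0   0  0  2 ]
[  0   0  4  1 ]
Pivot entry (3,3) is zero but row 4 has 4 in column 3 -> naive elimination stops; a row interchange (e.g. R3 <-> R4) would be required here.

first zero-pivot column = 3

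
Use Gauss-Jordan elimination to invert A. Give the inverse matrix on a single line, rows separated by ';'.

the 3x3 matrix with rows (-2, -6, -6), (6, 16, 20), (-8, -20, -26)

inverse = [-2 -9/2 -3; -1/2 1/2 1/2; 1 1 1/2]

Gauss-Jordan on [A | I]:
R1 <- (1/-2)*R1:  [    1     3     3  |  -1/2     0     0 ]
R2 <- R2 - (6)*R1:  [  0  -2   2  |   3   1   0 ]
R3 <- R3 - (-8)*R1:  [  0   4  -2  |  -4   0   1 ]
R2 <- (1/-2)*R2:  [    0     1    -1  |  -3/2  -1/2     0 ]
R1 <- R1 - (3)*R2:  [   1    0    6  |    4  3/2    0 ]
R3 <- R3 - (4)*R2:  [ 0  0  2  |  2  2  1 ]
R3 <- (1/2)*R3:  [   0    0    1  |    1    1  1/2 ]
R1 <- R1 - (6)*R3:  [    1     0     0  |    -2  -9/2    -3 ]
R2 <- R2 - (-1)*R3:  [    0     1     0  |  -1/2   1/2   1/2 ]
Right block of [I | A^{-1}] is the inverse:
[   -2  -9/2   -3 ]
[ -1/2   1/2  1/2 ]
[    1     1  1/2 ]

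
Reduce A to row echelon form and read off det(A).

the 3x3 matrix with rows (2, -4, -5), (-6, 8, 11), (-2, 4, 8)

det(A) = -24

Forward elimination:
R2 <- R2 - (-3)*R1:  [  0  -4  -4 ]
R3 <- R3 - (-1)*R1:  [ 0  0  3 ]
Upper-triangular form:
[ 2  -4  -5 ]
[ 0  -4  -4 ]
[ 0   0   3 ]
det(A) = (-1)^0 * (2) * (-4) * (3) = -24  (0 row swaps -> sign +1)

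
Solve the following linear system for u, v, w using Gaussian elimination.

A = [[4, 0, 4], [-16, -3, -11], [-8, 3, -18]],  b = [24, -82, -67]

Forward elimination on [A|b]:
R2 <- R2 - (-4)*R1:  [  0  -3   5  14 ]
R3 <- R3 - (-2)*R1:  [   0    3  -10  -19 ]
R3 <- R3 - (-1)*R2:  [  0   0  -5  -5 ]
Row echelon form:
[ 4   0   4  |  24 ]
[ 0  -3   5  |  14 ]
[ 0   0  -5  |  -5 ]
Back-substitution:
w = (-5) / -5 = 1
v = (14 - (5)*(1)) / -3 = -3
u = (24 - (4)*(1)) / 4 = 5

(5, -3, 1)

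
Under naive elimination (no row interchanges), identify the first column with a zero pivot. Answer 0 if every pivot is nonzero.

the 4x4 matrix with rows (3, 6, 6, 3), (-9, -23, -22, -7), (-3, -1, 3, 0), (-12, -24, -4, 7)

Naive forward elimination:
R2 <- R2 - (-3)*R1:  [  0  -5  -4   2 ]
R3 <- R3 - (-1)*R1:  [ 0  5  9  3 ]
R4 <- R4 - (-4)*R1:  [  0   0  20  19 ]
R3 <- R3 - (-1)*R2:  [ 0  0  5  5 ]
R4 <- R4 - (4)*R3:  [  0   0   0  -1 ]
All pivots nonzero; naive elimination completes without hitting a zero pivot.

first zero-pivot column = 0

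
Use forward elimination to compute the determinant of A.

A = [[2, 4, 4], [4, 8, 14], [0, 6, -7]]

Forward elimination:
R2 <- R2 - (2)*R1:  [ 0  0  6 ]
R2 <-> R3   (pivot in column 2 was zero)
[ 2  4   4 ]
[ 0  6  -7 ]
[ 0  0   6 ]
Upper-triangular form:
[ 2  4   4 ]
[ 0  6  -7 ]
[ 0  0   6 ]
det(A) = (-1)^1 * (2) * (6) * (6) = -72  (1 row swap -> sign -1)

det(A) = -72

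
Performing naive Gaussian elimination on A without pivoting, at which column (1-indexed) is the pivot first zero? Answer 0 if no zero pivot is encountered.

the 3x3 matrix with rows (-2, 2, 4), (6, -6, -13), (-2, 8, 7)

first zero-pivot column = 2

Naive forward elimination:
R2 <- R2 - (-3)*R1:  [  0   0  -1 ]
R3 <- R3 - (1)*R1:  [ 0  6  3 ]
Matrix at this point:
[ -2  2   4 ]
[  0  0  -1 ]
[  0  6   3 ]
Pivot entry (2,2) is zero but row 3 has 6 in column 2 -> naive elimination stops; a row interchange (e.g. R2 <-> R3) would be required here.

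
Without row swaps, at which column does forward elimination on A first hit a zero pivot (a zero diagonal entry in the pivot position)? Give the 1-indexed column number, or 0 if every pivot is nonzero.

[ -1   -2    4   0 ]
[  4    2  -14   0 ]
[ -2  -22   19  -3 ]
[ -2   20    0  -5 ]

Naive forward elimination:
R2 <- R2 - (-4)*R1:  [  0  -6   2   0 ]
R3 <- R3 - (2)*R1:  [   0  -18   11   -3 ]
R4 <- R4 - (2)*R1:  [  0  24  -8  -5 ]
R3 <- R3 - (3)*R2:  [  0   0   5  -3 ]
R4 <- R4 - (-4)*R2:  [  0   0   0  -5 ]
All pivots nonzero; naive elimination completes without hitting a zero pivot.

first zero-pivot column = 0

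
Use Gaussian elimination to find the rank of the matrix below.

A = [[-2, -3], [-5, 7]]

rank(A) = 2

Row reduction:
R2 <- R2 - (5/2)*R1:  [    0  29/2 ]
Row echelon form:
[ -2    -3 ]
[  0  29/2 ]
Nonzero rows / pivot columns: 2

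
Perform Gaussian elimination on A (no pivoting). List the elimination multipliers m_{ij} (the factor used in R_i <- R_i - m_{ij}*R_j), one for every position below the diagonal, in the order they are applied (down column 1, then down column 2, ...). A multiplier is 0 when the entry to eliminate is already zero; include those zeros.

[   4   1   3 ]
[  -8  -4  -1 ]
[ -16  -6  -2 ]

multipliers: -2, -4, 1

Forward elimination:
R2 <- R2 - (-2)*R1:  [  0  -2   5 ]
R3 <- R3 - (-4)*R1:  [  0  -2  10 ]
R3 <- R3 - (1)*R2:  [ 0  0  5 ]
Multipliers (in order of application): m_{21} = -2, m_{31} = -4, m_{32} = 1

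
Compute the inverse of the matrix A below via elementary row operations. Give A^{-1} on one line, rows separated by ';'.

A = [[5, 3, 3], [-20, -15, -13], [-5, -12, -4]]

inverse = [16/5 4/5 -1/5; 1/2 1/6 -1/6; -11/2 -3/2 1/2]

Gauss-Jordan on [A | I]:
R1 <- (1/5)*R1:  [   1  3/5  3/5  |  1/5    0    0 ]
R2 <- R2 - (-20)*R1:  [  0  -3  -1  |   4   1   0 ]
R3 <- R3 - (-5)*R1:  [  0  -9  -1  |   1   0   1 ]
R2 <- (1/-3)*R2:  [    0     1   1/3  |  -4/3  -1/3     0 ]
R1 <- R1 - (3/5)*R2:  [   1    0  2/5  |    1  1/5    0 ]
R3 <- R3 - (-9)*R2:  [   0    0    2  |  -11   -3    1 ]
R3 <- (1/2)*R3:  [     0      0      1  |  -11/2   -3/2    1/2 ]
R1 <- R1 - (2/5)*R3:  [    1     0     0  |  16/5   4/5  -1/5 ]
R2 <- R2 - (1/3)*R3:  [    0     1     0  |   1/2   1/6  -1/6 ]
Right block of [I | A^{-1}] is the inverse:
[  16/5   4/5  -1/5 ]
[   1/2   1/6  -1/6 ]
[ -11/2  -3/2   1/2 ]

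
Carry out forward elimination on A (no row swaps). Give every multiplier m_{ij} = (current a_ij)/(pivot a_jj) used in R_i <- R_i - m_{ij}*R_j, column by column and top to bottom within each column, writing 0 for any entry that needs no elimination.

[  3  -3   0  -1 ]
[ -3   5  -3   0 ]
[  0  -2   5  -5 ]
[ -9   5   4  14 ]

multipliers: -1, 0, -3, -1, -2, -1

Forward elimination:
R2 <- R2 - (-1)*R1:  [  0   2  -3  -1 ]
R3: entry in column 1 is already 0 -> m_{31} = 0 (no row operation needed)
R4 <- R4 - (-3)*R1:  [  0  -4   4  11 ]
R3 <- R3 - (-1)*R2:  [  0   0   2  -6 ]
R4 <- R4 - (-2)*R2:  [  0   0  -2   9 ]
R4 <- R4 - (-1)*R3:  [ 0  0  0  3 ]
Multipliers (in order of application): m_{21} = -1, m_{31} = 0, m_{41} = -3, m_{32} = -1, m_{42} = -2, m_{43} = -1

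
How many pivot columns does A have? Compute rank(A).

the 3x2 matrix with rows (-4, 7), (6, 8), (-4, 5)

Row reduction:
R2 <- R2 - (-3/2)*R1:  [    0  37/2 ]
R3 <- R3 - (1)*R1:  [  0  -2 ]
R3 <- R3 - (-4/37)*R2:  [ 0  0 ]
Row echelon form:
[ -4     7 ]
[  0  37/2 ]
[  0     0 ]
Nonzero rows / pivot columns: 2

rank(A) = 2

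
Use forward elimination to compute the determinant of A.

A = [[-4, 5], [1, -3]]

Forward elimination:
R2 <- R2 - (-1/4)*R1:  [    0  -7/4 ]
Upper-triangular form:
[ -4     5 ]
[  0  -7/4 ]
det(A) = (-1)^0 * (-4) * (-7/4) = 7  (0 row swaps -> sign +1)

det(A) = 7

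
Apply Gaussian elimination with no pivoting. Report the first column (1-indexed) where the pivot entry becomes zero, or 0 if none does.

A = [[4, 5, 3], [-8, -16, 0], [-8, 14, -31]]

Naive forward elimination:
R2 <- R2 - (-2)*R1:  [  0  -6   6 ]
R3 <- R3 - (-2)*R1:  [   0   24  -25 ]
R3 <- R3 - (-4)*R2:  [  0   0  -1 ]
All pivots nonzero; naive elimination completes without hitting a zero pivot.

first zero-pivot column = 0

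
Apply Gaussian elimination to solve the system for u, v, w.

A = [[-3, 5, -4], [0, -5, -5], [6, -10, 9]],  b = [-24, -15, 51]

(4, 0, 3)

Forward elimination on [A|b]:
R3 <- R3 - (-2)*R1:  [ 0  0  1  3 ]
Row echelon form:
[ -3   5  -4  |  -24 ]
[  0  -5  -5  |  -15 ]
[  0   0   1  |    3 ]
Back-substitution:
w = (3) / 1 = 3
v = (-15 - (-5)*(3)) / -5 = 0
u = (-24 - (5)*(0) - (-4)*(3)) / -3 = 4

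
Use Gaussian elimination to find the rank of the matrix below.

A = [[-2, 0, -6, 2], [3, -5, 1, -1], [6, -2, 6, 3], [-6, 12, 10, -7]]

Row reduction:
R2 <- R2 - (-3/2)*R1:  [  0  -5  -8   2 ]
R3 <- R3 - (-3)*R1:  [   0   -2  -12    9 ]
R4 <- R4 - (3)*R1:  [   0   12   28  -13 ]
R3 <- R3 - (2/5)*R2:  [     0      0  -44/5   41/5 ]
R4 <- R4 - (-12/5)*R2:  [     0      0   44/5  -41/5 ]
R4 <- R4 - (-1)*R3:  [ 0  0  0  0 ]
Row echelon form:
[ -2   0     -6     2 ]
[  0  -5     -8     2 ]
[  0   0  -44/5  41/5 ]
[  0   0      0     0 ]
Nonzero rows / pivot columns: 3

rank(A) = 3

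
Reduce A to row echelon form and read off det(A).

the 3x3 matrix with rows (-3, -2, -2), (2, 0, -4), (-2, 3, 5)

Forward elimination:
R2 <- R2 - (-2/3)*R1:  [     0   -4/3  -16/3 ]
R3 <- R3 - (2/3)*R1:  [    0  13/3  19/3 ]
R3 <- R3 - (-13/4)*R2:  [   0    0  -11 ]
Upper-triangular form:
[ -3    -2     -2 ]
[  0  -4/3  -16/3 ]
[  0     0    -11 ]
det(A) = (-1)^0 * (-3) * (-4/3) * (-11) = -44  (0 row swaps -> sign +1)

det(A) = -44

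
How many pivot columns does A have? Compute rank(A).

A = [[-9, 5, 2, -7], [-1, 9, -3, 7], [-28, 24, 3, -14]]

rank(A) = 2

Row reduction:
R2 <- R2 - (1/9)*R1:  [     0   76/9  -29/9   70/9 ]
R3 <- R3 - (28/9)*R1:  [     0   76/9  -29/9   70/9 ]
R3 <- R3 - (1)*R2:  [ 0  0  0  0 ]
Row echelon form:
[ -9     5      2    -7 ]
[  0  76/9  -29/9  70/9 ]
[  0     0      0     0 ]
Nonzero rows / pivot columns: 2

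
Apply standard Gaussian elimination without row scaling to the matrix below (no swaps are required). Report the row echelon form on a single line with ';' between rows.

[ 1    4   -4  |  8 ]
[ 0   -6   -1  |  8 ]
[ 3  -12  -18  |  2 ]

REF = [1 4 -4 8; 0 -6 -1 8; 0 0 -2 -54]

Forward elimination:
R3 <- R3 - (3)*R1:  [   0  -24   -6  -22 ]
R3 <- R3 - (4)*R2:  [   0    0   -2  -54 ]
Row echelon form:
[ 1   4  -4  |    8 ]
[ 0  -6  -1  |    8 ]
[ 0   0  -2  |  -54 ]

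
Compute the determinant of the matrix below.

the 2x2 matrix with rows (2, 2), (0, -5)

det(A) = -10

Forward elimination:
Upper-triangular form:
[ 2   2 ]
[ 0  -5 ]
det(A) = (-1)^0 * (2) * (-5) = -10  (0 row swaps -> sign +1)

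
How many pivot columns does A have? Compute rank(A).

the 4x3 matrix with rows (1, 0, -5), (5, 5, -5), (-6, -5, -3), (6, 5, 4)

rank(A) = 3

Row reduction:
R2 <- R2 - (5)*R1:  [  0   5  20 ]
R3 <- R3 - (-6)*R1:  [   0   -5  -33 ]
R4 <- R4 - (6)*R1:  [  0   5  34 ]
R3 <- R3 - (-1)*R2:  [   0    0  -13 ]
R4 <- R4 - (1)*R2:  [  0   0  14 ]
R4 <- R4 - (-14/13)*R3:  [ 0  0  0 ]
Row echelon form:
[ 1  0   -5 ]
[ 0  5   20 ]
[ 0  0  -13 ]
[ 0  0    0 ]
Nonzero rows / pivot columns: 3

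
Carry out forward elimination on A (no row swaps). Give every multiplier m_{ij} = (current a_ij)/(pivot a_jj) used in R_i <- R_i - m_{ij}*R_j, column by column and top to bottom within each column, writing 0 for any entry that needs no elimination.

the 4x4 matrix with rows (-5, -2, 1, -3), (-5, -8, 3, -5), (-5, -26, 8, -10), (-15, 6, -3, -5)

Forward elimination:
R2 <- R2 - (1)*R1:  [  0  -6   2  -2 ]
R3 <- R3 - (1)*R1:  [   0  -24    7   -7 ]
R4 <- R4 - (3)*R1:  [  0  12  -6   4 ]
R3 <- R3 - (4)*R2:  [  0   0  -1   1 ]
R4 <- R4 - (-2)*R2:  [  0   0  -2   0 ]
R4 <- R4 - (2)*R3:  [  0   0   0  -2 ]
Multipliers (in order of application): m_{21} = 1, m_{31} = 1, m_{41} = 3, m_{32} = 4, m_{42} = -2, m_{43} = 2

multipliers: 1, 1, 3, 4, -2, 2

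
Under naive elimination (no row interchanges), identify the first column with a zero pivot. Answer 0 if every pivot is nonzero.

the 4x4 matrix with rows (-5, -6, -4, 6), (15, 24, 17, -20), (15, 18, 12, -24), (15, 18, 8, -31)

first zero-pivot column = 3

Naive forward elimination:
R2 <- R2 - (-3)*R1:  [  0   6   5  -2 ]
R3 <- R3 - (-3)*R1:  [  0   0   0  -6 ]
R4 <- R4 - (-3)*R1:  [   0    0   -4  -13 ]
Matrix at this point:
[ -5  -6  -4    6 ]
[  0   6   5   -2 ]
[  0   0   0   -6 ]
[  0   0  -4  -13 ]
Pivot entry (3,3) is zero but row 4 has -4 in column 3 -> naive elimination stops; a row interchange (e.g. R3 <-> R4) would be required here.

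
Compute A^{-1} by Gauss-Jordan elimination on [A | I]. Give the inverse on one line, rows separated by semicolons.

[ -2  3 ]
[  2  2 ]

inverse = [-1/5 3/10; 1/5 1/5]

Gauss-Jordan on [A | I]:
R1 <- (1/-2)*R1:  [    1  -3/2  |  -1/2     0 ]
R2 <- R2 - (2)*R1:  [ 0  5  |  1  1 ]
R2 <- (1/5)*R2:  [   0    1  |  1/5  1/5 ]
R1 <- R1 - (-3/2)*R2:  [    1     0  |  -1/5  3/10 ]
Right block of [I | A^{-1}] is the inverse:
[ -1/5  3/10 ]
[  1/5   1/5 ]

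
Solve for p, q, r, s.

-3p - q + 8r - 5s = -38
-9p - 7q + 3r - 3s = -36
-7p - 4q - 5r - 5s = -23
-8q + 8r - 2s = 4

(5, -3, -2, 2)

Forward elimination on [A|b]:
R2 <- R2 - (3)*R1:  [   0   -4  -21   12   78 ]
R3 <- R3 - (7/3)*R1:  [     0   -5/3  -71/3   20/3  197/3 ]
R3 <- R3 - (5/12)*R2:  [       0        0  -179/12      5/3    199/6 ]
R4 <- R4 - (2)*R2:  [    0     0    50   -26  -152 ]
R4 <- R4 - (-600/179)*R3:  [         0          0          0  -3654/179  -7308/179 ]
Row echelon form:
[ -3  -1        8         -5  |        -38 ]
[  0  -4      -21         12  |         78 ]
[  0   0  -179/12        5/3  |      199/6 ]
[  0   0        0  -3654/179  |  -7308/179 ]
Back-substitution:
s = (-7308/179) / (-3654/179) = 2
r = (199/6 - (5/3)*(2)) / (-179/12) = -2
q = (78 - (-21)*(-2) - (12)*(2)) / -4 = -3
p = (-38 - (-1)*(-3) - (8)*(-2) - (-5)*(2)) / -3 = 5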